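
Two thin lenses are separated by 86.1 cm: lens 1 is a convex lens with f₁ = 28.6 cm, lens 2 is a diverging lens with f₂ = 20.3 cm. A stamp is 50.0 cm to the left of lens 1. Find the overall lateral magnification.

Lens 1: 1/d_i1 = 1/(28.6) − 1/(50.0) = 0.01497, so d_i1 = 66.82 cm; m₁ = −d_i1/d_o1 = -1.336.
d_o2 = 86.1 − (66.82) = 19.28 cm.
f₂ = −20.3 cm (diverging).
Lens 2: 1/d_i2 = 1/(-20.3) − 1/(19.28) = -0.1011, so d_i2 = -9.888 cm; m₂ = −d_i2/d_o2 = +0.5129.
m = m₁·m₂ = (-1.336)(+0.5129) = -0.685.

m = -0.685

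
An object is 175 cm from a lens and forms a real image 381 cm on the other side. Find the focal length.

Real image ⇒ d_i = +381 cm.
1/f = 1/d_o + 1/d_i = 1/(175) + 1/(381) = 0.008339, so f = 120 cm.
Since f is positive, the lens is converging.

f = 120 cm (converging)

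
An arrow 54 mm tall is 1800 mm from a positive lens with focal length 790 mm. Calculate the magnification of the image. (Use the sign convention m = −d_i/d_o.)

m = -0.782

1/d_i = 1/f − 1/d_o = 1/(790.0) − 1/(1800) = 0.0007103, so d_i = 1408 mm.
m = −d_i/d_o = −(1408)/(1800) = -0.782.
The image is real, inverted and reduced, on the far side of the lens.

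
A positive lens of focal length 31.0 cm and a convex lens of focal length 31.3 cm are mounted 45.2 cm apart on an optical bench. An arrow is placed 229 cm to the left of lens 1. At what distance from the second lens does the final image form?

13.3 cm

Lens 1: 1/d_i1 = 1/f₁ − 1/d_o1 = 1/(31.0) − 1/(229) = 0.02789, so d_i1 = 35.85 cm.
The intermediate image is 35.85 cm to the right of lens 1, which is 45.2 − (35.85) = 9.350 cm to the left of lens 2, so d_o2 = +9.350 cm.
Lens 2: 1/d_i2 = 1/f₂ − 1/d_o2 = 1/(31.3) − 1/(9.350) = -0.07500, so d_i2 = -13.3 cm.
The final image is virtual, 13.3 cm to the left of lens 2 (overall magnification ≈ -0.22).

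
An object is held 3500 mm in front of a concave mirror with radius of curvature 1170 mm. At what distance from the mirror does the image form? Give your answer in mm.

702 mm

f = R/2 = 1170/2 = 585.0 mm.
Mirror equation: 1/q = 1/f − 1/p = 1/(585.0) − 1/(3500) = 0.001709 − 0.0002857 = 0.001424, so q = 702 mm.
The image is real, inverted and reduced, in front of the mirror.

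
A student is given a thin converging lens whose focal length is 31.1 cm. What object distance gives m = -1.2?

m = −d_i/d_o ⇒ d_i = −m·d_o.
1/f = 1/d_o + 1/d_i = 1/d_o − 1/(m·d_o) = (1 − 1/m)/d_o, so d_o = f(1 − 1/m) = (31.10)(1 − 1/(-1.2)) = 57.0 cm.

57.0 cm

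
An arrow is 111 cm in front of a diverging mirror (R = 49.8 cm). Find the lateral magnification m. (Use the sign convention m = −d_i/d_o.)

m = +0.183

f = R/2 = 49.8/2 = 24.90 cm; for a diverging mirror, f = -24.90 cm.
1/d_i = 1/f − 1/d_o = 1/(-24.90) − 1/(111) = -0.04917, so d_i = -20.34 cm.
m = −d_i/d_o = −(-20.34)/(111) = +0.183.
The image is virtual, upright and reduced, behind the mirror.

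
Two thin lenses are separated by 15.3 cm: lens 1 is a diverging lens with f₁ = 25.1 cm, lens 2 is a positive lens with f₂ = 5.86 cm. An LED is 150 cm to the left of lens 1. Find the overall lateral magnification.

m = -0.0271

f₁ = −25.1 cm (diverging).
Lens 1: 1/d_i1 = 1/(-25.1) − 1/(150) = -0.04651, so d_i1 = -21.50 cm; m₁ = −d_i1/d_o1 = +0.1433.
d_o2 = 15.3 − (-21.50) = 36.80 cm.
Lens 2: 1/d_i2 = 1/(5.86) − 1/(36.80) = 0.1435, so d_i2 = 6.970 cm; m₂ = −d_i2/d_o2 = -0.1894.
m = m₁·m₂ = (+0.1433)(-0.1894) = -0.0271.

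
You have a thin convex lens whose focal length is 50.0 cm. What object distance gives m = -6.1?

m = −d_i/d_o ⇒ d_i = −m·d_o.
1/f = 1/d_o + 1/d_i = 1/d_o − 1/(m·d_o) = (1 − 1/m)/d_o, so d_o = f(1 − 1/m) = (50.00)(1 − 1/(-6.1)) = 58.2 cm.

58.2 cm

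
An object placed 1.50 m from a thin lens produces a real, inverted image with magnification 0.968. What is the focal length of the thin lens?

m = −d_i/d_o ⇒ d_i = −m·d_o = −(-0.968)·(1.50) = 1.452 m.
1/f = 1/d_o + 1/d_i = 1/(1.50) + 1/(1.452) = 1.355, so f = 0.738 m.
Since f is positive, the thin lens is converging.

f = 0.738 m (converging)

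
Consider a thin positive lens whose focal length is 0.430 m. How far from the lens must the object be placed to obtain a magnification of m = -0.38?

m = −d_i/d_o ⇒ d_i = −m·d_o.
1/f = 1/d_o + 1/d_i = 1/d_o − 1/(m·d_o) = (1 − 1/m)/d_o, so d_o = f(1 − 1/m) = (0.4300)(1 − 1/(-0.38)) = 1.56 m.

1.56 m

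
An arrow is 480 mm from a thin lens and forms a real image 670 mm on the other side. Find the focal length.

Real image ⇒ d_i = +670 mm.
1/f = 1/d_o + 1/d_i = 1/(480) + 1/(670) = 0.003576, so f = 280 mm.
Since f is positive, the thin lens is converging.

f = 280 mm (converging)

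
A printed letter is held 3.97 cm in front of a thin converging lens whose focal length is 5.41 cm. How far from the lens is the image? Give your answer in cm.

14.9 cm

Lens equation: 1/d_i = 1/f − 1/d_o = 1/(5.410) − 1/(3.97) = 0.1848 − 0.2519 = -0.06705, so d_i = -14.9 cm.
The image is virtual, upright and enlarged, on the same side as the object.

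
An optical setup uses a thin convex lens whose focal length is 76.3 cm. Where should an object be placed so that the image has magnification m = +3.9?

56.7 cm

m = −d_i/d_o ⇒ d_i = −m·d_o.
1/f = 1/d_o + 1/d_i = 1/d_o − 1/(m·d_o) = (1 − 1/m)/d_o, so d_o = f(1 − 1/m) = (76.30)(1 − 1/(+3.9)) = 56.7 cm.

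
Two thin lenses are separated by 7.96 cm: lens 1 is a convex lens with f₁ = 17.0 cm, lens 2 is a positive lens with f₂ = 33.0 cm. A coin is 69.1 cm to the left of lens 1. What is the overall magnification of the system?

Lens 1: 1/d_i1 = 1/(17.0) − 1/(69.1) = 0.04435, so d_i1 = 22.55 cm; m₁ = −d_i1/d_o1 = -0.3263.
d_o2 = 7.96 − (22.55) = -14.59 cm (virtual object).
Lens 2: 1/d_i2 = 1/(33.0) − 1/(-14.59) = 0.09884, so d_i2 = 10.12 cm; m₂ = −d_i2/d_o2 = +0.6934.
m = m₁·m₂ = (-0.3263)(+0.6934) = -0.226.

m = -0.226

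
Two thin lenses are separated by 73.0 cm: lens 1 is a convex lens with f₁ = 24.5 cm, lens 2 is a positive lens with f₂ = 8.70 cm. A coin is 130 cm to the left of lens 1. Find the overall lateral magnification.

m = +0.0592

Lens 1: 1/d_i1 = 1/(24.5) − 1/(130) = 0.03312, so d_i1 = 30.19 cm; m₁ = −d_i1/d_o1 = -0.2322.
d_o2 = 73.0 − (30.19) = 42.81 cm.
Lens 2: 1/d_i2 = 1/(8.70) − 1/(42.81) = 0.09158, so d_i2 = 10.92 cm; m₂ = −d_i2/d_o2 = -0.2551.
m = m₁·m₂ = (-0.2322)(-0.2551) = +0.0592.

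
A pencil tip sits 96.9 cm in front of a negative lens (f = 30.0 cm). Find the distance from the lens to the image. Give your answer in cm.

For a negative lens, f = -30.0 cm.
Lens equation: 1/q = 1/f − 1/p = 1/(-30.00) − 1/(96.9) = -0.03333 − 0.01032 = -0.04365, so q = -22.9 cm.
The image is virtual, upright and reduced, on the same side as the object.

22.9 cm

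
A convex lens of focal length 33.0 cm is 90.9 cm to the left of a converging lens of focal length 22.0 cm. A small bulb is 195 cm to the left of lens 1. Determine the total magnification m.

Lens 1: 1/d_i1 = 1/(33.0) − 1/(195) = 0.02517, so d_i1 = 39.72 cm; m₁ = −d_i1/d_o1 = -0.2037.
d_o2 = 90.9 − (39.72) = 51.18 cm.
Lens 2: 1/d_i2 = 1/(22.0) − 1/(51.18) = 0.02592, so d_i2 = 38.59 cm; m₂ = −d_i2/d_o2 = -0.7539.
m = m₁·m₂ = (-0.2037)(-0.7539) = +0.154.

m = +0.154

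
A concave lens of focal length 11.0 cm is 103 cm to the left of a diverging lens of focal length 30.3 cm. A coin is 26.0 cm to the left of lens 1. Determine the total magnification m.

m = +0.0639

f₁ = −11.0 cm (diverging).
Lens 1: 1/d_i1 = 1/(-11.0) − 1/(26.0) = -0.1294, so d_i1 = -7.730 cm; m₁ = −d_i1/d_o1 = +0.2973.
d_o2 = 103 − (-7.730) = 110.7 cm.
f₂ = −30.3 cm (diverging).
Lens 2: 1/d_i2 = 1/(-30.3) − 1/(110.7) = -0.04204, so d_i2 = -23.79 cm; m₂ = −d_i2/d_o2 = +0.2149.
m = m₁·m₂ = (+0.2973)(+0.2149) = +0.0639.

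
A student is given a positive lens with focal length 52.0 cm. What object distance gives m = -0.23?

278 cm

m = −d_i/d_o ⇒ d_i = −m·d_o.
1/f = 1/d_o + 1/d_i = 1/d_o − 1/(m·d_o) = (1 − 1/m)/d_o, so d_o = f(1 − 1/m) = (52.00)(1 − 1/(-0.23)) = 278 cm.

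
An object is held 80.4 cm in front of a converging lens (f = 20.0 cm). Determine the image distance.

Thin-lens equation: 1/q = 1/f − 1/p = 1/(20.00) − 1/(80.4) = 0.05000 − 0.01244 = 0.03756, so q = 26.6 cm.
The image is real, inverted and reduced, on the far side of the lens.

26.6 cm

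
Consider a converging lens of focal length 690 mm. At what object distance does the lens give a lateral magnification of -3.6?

882 mm

m = −d_i/d_o ⇒ d_i = −m·d_o.
1/f = 1/d_o + 1/d_i = 1/d_o − 1/(m·d_o) = (1 − 1/m)/d_o, so d_o = f(1 − 1/m) = (690.0)(1 − 1/(-3.6)) = 882 mm.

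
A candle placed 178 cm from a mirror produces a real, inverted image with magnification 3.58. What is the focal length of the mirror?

m = −d_i/d_o ⇒ d_i = −m·d_o = −(-3.58)·(178) = 637.2 cm.
1/f = 1/d_o + 1/d_i = 1/(178) + 1/(637.2) = 0.007187, so f = 139 cm.
Since f is positive, the mirror is concave.

f = 139 cm (concave)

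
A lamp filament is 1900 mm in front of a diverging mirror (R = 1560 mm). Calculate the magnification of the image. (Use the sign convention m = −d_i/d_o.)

f = R/2 = 1560/2 = 780.0 mm; for a diverging mirror, f = -780.0 mm.
1/d_i = 1/f − 1/d_o = 1/(-780.0) − 1/(1900) = -0.001808, so d_i = -553.0 mm.
m = −d_i/d_o = −(-553.0)/(1900) = +0.291.
The image is virtual, upright and reduced, behind the mirror.

m = +0.291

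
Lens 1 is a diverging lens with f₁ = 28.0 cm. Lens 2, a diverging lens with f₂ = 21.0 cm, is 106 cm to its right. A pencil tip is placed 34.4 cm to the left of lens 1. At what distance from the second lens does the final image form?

Lens 1 is diverging, so f₁ = −28.0 cm.
Lens 1: 1/d_i1 = 1/f₁ − 1/d_o1 = 1/(-28.0) − 1/(34.4) = -0.06478, so d_i1 = -15.44 cm.
The intermediate image is 15.44 cm to the left of lens 1 (virtual), which is 106 − (-15.44) = 121.4 cm to the left of lens 2, so d_o2 = +121.4 cm.
Lens 2 is diverging, so f₂ = −21.0 cm.
Lens 2: 1/d_i2 = 1/f₂ − 1/d_o2 = 1/(-21.0) − 1/(121.4) = -0.05586, so d_i2 = -17.9 cm.
The final image is virtual, 17.9 cm to the left of lens 2 (overall magnification ≈ 0.066).

17.9 cm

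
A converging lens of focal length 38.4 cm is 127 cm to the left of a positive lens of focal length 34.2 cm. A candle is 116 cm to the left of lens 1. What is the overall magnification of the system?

m = +0.478

Lens 1: 1/d_i1 = 1/(38.4) − 1/(116) = 0.01742, so d_i1 = 57.40 cm; m₁ = −d_i1/d_o1 = -0.4948.
d_o2 = 127 − (57.40) = 69.60 cm.
Lens 2: 1/d_i2 = 1/(34.2) − 1/(69.60) = 0.01487, so d_i2 = 67.24 cm; m₂ = −d_i2/d_o2 = -0.9661.
m = m₁·m₂ = (-0.4948)(-0.9661) = +0.478.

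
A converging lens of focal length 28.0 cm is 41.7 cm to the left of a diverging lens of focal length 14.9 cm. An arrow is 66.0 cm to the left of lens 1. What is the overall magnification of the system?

Lens 1: 1/d_i1 = 1/(28.0) − 1/(66.0) = 0.02056, so d_i1 = 48.63 cm; m₁ = −d_i1/d_o1 = -0.7368.
d_o2 = 41.7 − (48.63) = -6.930 cm (virtual object).
f₂ = −14.9 cm (diverging).
Lens 2: 1/d_i2 = 1/(-14.9) − 1/(-6.930) = 0.07719, so d_i2 = 12.96 cm; m₂ = −d_i2/d_o2 = +1.870.
m = m₁·m₂ = (-0.7368)(+1.870) = -1.38.

m = -1.38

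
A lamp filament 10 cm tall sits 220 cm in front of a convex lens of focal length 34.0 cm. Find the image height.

1/d_i = 1/f − 1/d_o = 1/(34.00) − 1/(220) = 0.02487, so d_i = 40.22 cm.
m = −d_i/d_o = -0.1828.
|h_i| = |m|·h_o = 0.1828 × 10 = 1.83 cm. The image is real, inverted and reduced, on the far side of the lens.

1.83 cm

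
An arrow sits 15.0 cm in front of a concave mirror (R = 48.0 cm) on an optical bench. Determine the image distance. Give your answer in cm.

f = R/2 = 48.0/2 = 24.00 cm.
Mirror equation: 1/q = 1/f − 1/p = 1/(24.00) − 1/(15.0) = 0.04167 − 0.06667 = -0.02500, so q = -40.0 cm.
The image is virtual, upright and enlarged, behind the mirror.

40.0 cm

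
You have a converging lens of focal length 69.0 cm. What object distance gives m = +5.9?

57.3 cm

m = −d_i/d_o ⇒ d_i = −m·d_o.
1/f = 1/d_o + 1/d_i = 1/d_o − 1/(m·d_o) = (1 − 1/m)/d_o, so d_o = f(1 − 1/m) = (69.00)(1 − 1/(+5.9)) = 57.3 cm.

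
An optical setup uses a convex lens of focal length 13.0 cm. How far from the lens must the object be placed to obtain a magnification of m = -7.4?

m = −d_i/d_o ⇒ d_i = −m·d_o.
1/f = 1/d_o + 1/d_i = 1/d_o − 1/(m·d_o) = (1 − 1/m)/d_o, so d_o = f(1 − 1/m) = (13.00)(1 − 1/(-7.4)) = 14.8 cm.

14.8 cm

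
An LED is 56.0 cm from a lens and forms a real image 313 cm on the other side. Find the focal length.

f = 47.5 cm (converging)

Real image ⇒ d_i = +313 cm.
1/f = 1/d_o + 1/d_i = 1/(56.0) + 1/(313) = 0.02105, so f = 47.5 cm.
Since f is positive, the lens is converging.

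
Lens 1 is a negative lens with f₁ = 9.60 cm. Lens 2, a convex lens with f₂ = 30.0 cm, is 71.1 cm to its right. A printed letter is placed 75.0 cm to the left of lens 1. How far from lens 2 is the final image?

48.1 cm

Lens 1 is diverging, so f₁ = −9.60 cm.
Lens 1: 1/d_i1 = 1/f₁ − 1/d_o1 = 1/(-9.60) − 1/(75.0) = -0.1175, so d_i1 = -8.511 cm.
The intermediate image is 8.511 cm to the left of lens 1 (virtual), which is 71.1 − (-8.511) = 79.61 cm to the left of lens 2, so d_o2 = +79.61 cm.
Lens 2: 1/d_i2 = 1/f₂ − 1/d_o2 = 1/(30.0) − 1/(79.61) = 0.02077, so d_i2 = 48.1 cm.
The final image is real, 48.1 cm to the right of lens 2 (overall magnification ≈ -0.069).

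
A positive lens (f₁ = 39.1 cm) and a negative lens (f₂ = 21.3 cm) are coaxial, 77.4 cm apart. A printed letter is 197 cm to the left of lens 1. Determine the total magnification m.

Lens 1: 1/d_i1 = 1/(39.1) − 1/(197) = 0.02050, so d_i1 = 48.78 cm; m₁ = −d_i1/d_o1 = -0.2476.
d_o2 = 77.4 − (48.78) = 28.62 cm.
f₂ = −21.3 cm (diverging).
Lens 2: 1/d_i2 = 1/(-21.3) − 1/(28.62) = -0.08189, so d_i2 = -12.21 cm; m₂ = −d_i2/d_o2 = +0.4267.
m = m₁·m₂ = (-0.2476)(+0.4267) = -0.106.

m = -0.106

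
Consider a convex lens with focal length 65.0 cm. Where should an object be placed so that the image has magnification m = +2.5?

m = −d_i/d_o ⇒ d_i = −m·d_o.
1/f = 1/d_o + 1/d_i = 1/d_o − 1/(m·d_o) = (1 − 1/m)/d_o, so d_o = f(1 − 1/m) = (65.00)(1 − 1/(+2.5)) = 39.0 cm.

39.0 cm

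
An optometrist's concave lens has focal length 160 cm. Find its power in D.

For a concave lens, f = −160 cm.
f = -160 cm = -1.60 m.
P = 1/f = 1/(-1.60 m) = -0.625 D.

P = -0.625 D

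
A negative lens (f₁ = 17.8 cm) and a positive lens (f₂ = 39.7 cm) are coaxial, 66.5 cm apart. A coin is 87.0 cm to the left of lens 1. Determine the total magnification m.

f₁ = −17.8 cm (diverging).
Lens 1: 1/d_i1 = 1/(-17.8) − 1/(87.0) = -0.06767, so d_i1 = -14.78 cm; m₁ = −d_i1/d_o1 = +0.1699.
d_o2 = 66.5 − (-14.78) = 81.28 cm.
Lens 2: 1/d_i2 = 1/(39.7) − 1/(81.28) = 0.01289, so d_i2 = 77.61 cm; m₂ = −d_i2/d_o2 = -0.9548.
m = m₁·m₂ = (+0.1699)(-0.9548) = -0.162.

m = -0.162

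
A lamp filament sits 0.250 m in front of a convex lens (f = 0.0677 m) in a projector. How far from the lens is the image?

Thin-lens equation: 1/d_i = 1/f − 1/d_o = 1/(0.06770) − 1/(0.250) = 14.77 − 4.000 = 10.77, so d_i = 0.0928 m.
The image is real, inverted and reduced, on the far side of the lens.

0.0928 m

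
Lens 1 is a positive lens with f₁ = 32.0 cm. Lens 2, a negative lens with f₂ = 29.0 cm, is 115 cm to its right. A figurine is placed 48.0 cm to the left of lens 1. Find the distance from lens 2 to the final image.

Lens 1: 1/d_i1 = 1/f₁ − 1/d_o1 = 1/(32.0) − 1/(48.0) = 0.01042, so d_i1 = 96.00 cm.
The intermediate image is 96.00 cm to the right of lens 1, which is 115 − (96.00) = 19.00 cm to the left of lens 2, so d_o2 = +19.00 cm.
Lens 2 is diverging, so f₂ = −29.0 cm.
Lens 2: 1/d_i2 = 1/f₂ − 1/d_o2 = 1/(-29.0) − 1/(19.00) = -0.08711, so d_i2 = -11.5 cm.
The final image is virtual, 11.5 cm to the left of lens 2 (overall magnification ≈ -1.2).

11.5 cm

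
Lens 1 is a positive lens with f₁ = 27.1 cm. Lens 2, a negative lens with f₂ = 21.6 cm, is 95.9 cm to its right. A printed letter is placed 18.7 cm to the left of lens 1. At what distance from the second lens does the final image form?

Lens 1: 1/d_i1 = 1/f₁ − 1/d_o1 = 1/(27.1) − 1/(18.7) = -0.01658, so d_i1 = -60.33 cm.
The intermediate image is 60.33 cm to the left of lens 1 (virtual), which is 95.9 − (-60.33) = 156.2 cm to the left of lens 2, so d_o2 = +156.2 cm.
Lens 2 is diverging, so f₂ = −21.6 cm.
Lens 2: 1/d_i2 = 1/f₂ − 1/d_o2 = 1/(-21.6) − 1/(156.2) = -0.05270, so d_i2 = -19.0 cm.
The final image is virtual, 19.0 cm to the left of lens 2 (overall magnification ≈ 0.39).

19.0 cm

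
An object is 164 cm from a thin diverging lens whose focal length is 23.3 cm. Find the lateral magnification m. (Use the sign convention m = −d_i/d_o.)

For a diverging lens, f = -23.3 cm.
1/d_i = 1/f − 1/d_o = 1/(-23.30) − 1/(164) = -0.04902, so d_i = -20.40 cm.
m = −d_i/d_o = −(-20.40)/(164) = +0.124.
The image is virtual, upright and reduced, on the same side as the object.

m = +0.124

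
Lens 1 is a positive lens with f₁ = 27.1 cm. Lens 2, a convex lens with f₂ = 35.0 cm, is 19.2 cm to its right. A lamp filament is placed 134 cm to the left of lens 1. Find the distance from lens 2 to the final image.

Lens 1: 1/d_i1 = 1/f₁ − 1/d_o1 = 1/(27.1) − 1/(134) = 0.02944, so d_i1 = 33.97 cm.
The intermediate image is 33.97 cm to the right of lens 1, which lies 14.77 cm to the right of lens 2 — a virtual object — so d_o2 = −14.77 cm.
Lens 2: 1/d_i2 = 1/f₂ − 1/d_o2 = 1/(35.0) − 1/(-14.77) = 0.09628, so d_i2 = 10.4 cm.
The final image is real, 10.4 cm to the right of lens 2 (overall magnification ≈ -0.18).

10.4 cm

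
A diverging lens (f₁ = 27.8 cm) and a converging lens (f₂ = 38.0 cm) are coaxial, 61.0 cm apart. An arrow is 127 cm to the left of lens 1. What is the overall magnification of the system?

f₁ = −27.8 cm (diverging).
Lens 1: 1/d_i1 = 1/(-27.8) − 1/(127) = -0.04385, so d_i1 = -22.81 cm; m₁ = −d_i1/d_o1 = +0.1796.
d_o2 = 61.0 − (-22.81) = 83.81 cm.
Lens 2: 1/d_i2 = 1/(38.0) − 1/(83.81) = 0.01438, so d_i2 = 69.52 cm; m₂ = −d_i2/d_o2 = -0.8295.
m = m₁·m₂ = (+0.1796)(-0.8295) = -0.149.

m = -0.149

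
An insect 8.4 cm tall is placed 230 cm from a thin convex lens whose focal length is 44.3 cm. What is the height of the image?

2.00 cm

1/d_i = 1/f − 1/d_o = 1/(44.30) − 1/(230) = 0.01823, so d_i = 54.87 cm.
m = −d_i/d_o = -0.2386.
|h_i| = |m|·h_o = 0.2386 × 8.4 = 2.00 cm. The image is real, inverted and reduced, on the far side of the lens.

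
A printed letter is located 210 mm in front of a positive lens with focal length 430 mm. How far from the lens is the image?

Lens equation: 1/s_i = 1/f − 1/s_o = 1/(430.0) − 1/(210) = 0.002326 − 0.004762 = -0.002436, so s_i = -410 mm.
The image is virtual, upright and enlarged, on the same side as the object.

410 mm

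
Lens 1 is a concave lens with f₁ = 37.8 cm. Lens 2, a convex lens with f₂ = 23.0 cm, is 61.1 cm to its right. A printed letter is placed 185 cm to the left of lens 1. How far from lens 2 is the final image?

Lens 1 is diverging, so f₁ = −37.8 cm.
Lens 1: 1/d_i1 = 1/f₁ − 1/d_o1 = 1/(-37.8) − 1/(185) = -0.03186, so d_i1 = -31.39 cm.
The intermediate image is 31.39 cm to the left of lens 1 (virtual), which is 61.1 − (-31.39) = 92.49 cm to the left of lens 2, so d_o2 = +92.49 cm.
Lens 2: 1/d_i2 = 1/f₂ − 1/d_o2 = 1/(23.0) − 1/(92.49) = 0.03267, so d_i2 = 30.6 cm.
The final image is real, 30.6 cm to the right of lens 2 (overall magnification ≈ -0.056).

30.6 cm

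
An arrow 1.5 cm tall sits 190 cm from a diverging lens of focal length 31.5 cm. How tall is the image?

0.213 cm

For a diverging lens, f = -31.5 cm.
1/d_i = 1/f − 1/d_o = 1/(-31.50) − 1/(190) = -0.03701, so d_i = -27.02 cm.
m = −d_i/d_o = +0.1422.
|h_i| = |m|·h_o = 0.1422 × 1.5 = 0.213 cm. The image is virtual, upright and reduced, on the same side as the object.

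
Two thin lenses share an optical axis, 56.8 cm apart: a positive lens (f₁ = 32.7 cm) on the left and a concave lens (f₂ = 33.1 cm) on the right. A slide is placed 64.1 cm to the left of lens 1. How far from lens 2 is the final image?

14.2 cm

Lens 1: 1/d_i1 = 1/f₁ − 1/d_o1 = 1/(32.7) − 1/(64.1) = 0.01498, so d_i1 = 66.75 cm.
The intermediate image is 66.75 cm to the right of lens 1, which lies 9.950 cm to the right of lens 2 — a virtual object — so d_o2 = −9.950 cm.
Lens 2 is diverging, so f₂ = −33.1 cm.
Lens 2: 1/d_i2 = 1/f₂ − 1/d_o2 = 1/(-33.1) − 1/(-9.950) = 0.07029, so d_i2 = 14.2 cm.
The final image is real, 14.2 cm to the right of lens 2 (overall magnification ≈ -1.5).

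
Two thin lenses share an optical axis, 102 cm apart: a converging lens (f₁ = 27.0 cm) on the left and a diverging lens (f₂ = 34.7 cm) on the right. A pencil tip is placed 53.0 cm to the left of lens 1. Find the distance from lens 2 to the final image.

20.0 cm

Lens 1: 1/d_i1 = 1/f₁ − 1/d_o1 = 1/(27.0) − 1/(53.0) = 0.01817, so d_i1 = 55.04 cm.
The intermediate image is 55.04 cm to the right of lens 1, which is 102 − (55.04) = 46.96 cm to the left of lens 2, so d_o2 = +46.96 cm.
Lens 2 is diverging, so f₂ = −34.7 cm.
Lens 2: 1/d_i2 = 1/f₂ − 1/d_o2 = 1/(-34.7) − 1/(46.96) = -0.05011, so d_i2 = -20.0 cm.
The final image is virtual, 20.0 cm to the left of lens 2 (overall magnification ≈ -0.44).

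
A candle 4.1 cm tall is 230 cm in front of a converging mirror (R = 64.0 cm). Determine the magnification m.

m = -0.162

f = R/2 = 64.0/2 = 32.00 cm.
1/d_i = 1/f − 1/d_o = 1/(32.00) − 1/(230) = 0.02690, so d_i = 37.17 cm.
m = −d_i/d_o = −(37.17)/(230) = -0.162.
The image is real, inverted and reduced, in front of the mirror.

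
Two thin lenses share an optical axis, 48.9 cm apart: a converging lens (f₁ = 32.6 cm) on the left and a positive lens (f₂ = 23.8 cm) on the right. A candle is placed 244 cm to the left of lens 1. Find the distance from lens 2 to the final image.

Lens 1: 1/d_i1 = 1/f₁ − 1/d_o1 = 1/(32.6) − 1/(244) = 0.02658, so d_i1 = 37.63 cm.
The intermediate image is 37.63 cm to the right of lens 1, which is 48.9 − (37.63) = 11.27 cm to the left of lens 2, so d_o2 = +11.27 cm.
Lens 2: 1/d_i2 = 1/f₂ − 1/d_o2 = 1/(23.8) − 1/(11.27) = -0.04671, so d_i2 = -21.4 cm.
The final image is virtual, 21.4 cm to the left of lens 2 (overall magnification ≈ -0.29).

21.4 cm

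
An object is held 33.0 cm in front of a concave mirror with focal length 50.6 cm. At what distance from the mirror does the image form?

94.9 cm

Mirror equation: 1/s_i = 1/f − 1/s_o = 1/(50.60) − 1/(33.0) = 0.01976 − 0.03030 = -0.01054, so s_i = -94.9 cm.
The image is virtual, upright and enlarged, behind the mirror.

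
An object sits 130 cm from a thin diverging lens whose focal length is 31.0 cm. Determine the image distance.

25.0 cm

For a diverging lens, f = -31.0 cm.
Thin-lens equation: 1/q = 1/f − 1/p = 1/(-31.00) − 1/(130) = -0.03226 − 0.007692 = -0.03995, so q = -25.0 cm.
The image is virtual, upright and reduced, on the same side as the object.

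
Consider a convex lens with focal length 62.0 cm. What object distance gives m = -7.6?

m = −d_i/d_o ⇒ d_i = −m·d_o.
1/f = 1/d_o + 1/d_i = 1/d_o − 1/(m·d_o) = (1 − 1/m)/d_o, so d_o = f(1 − 1/m) = (62.00)(1 − 1/(-7.6)) = 70.2 cm.

70.2 cm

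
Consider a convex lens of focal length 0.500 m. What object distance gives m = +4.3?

m = −d_i/d_o ⇒ d_i = −m·d_o.
1/f = 1/d_o + 1/d_i = 1/d_o − 1/(m·d_o) = (1 − 1/m)/d_o, so d_o = f(1 − 1/m) = (0.5000)(1 − 1/(+4.3)) = 0.384 m.

0.384 m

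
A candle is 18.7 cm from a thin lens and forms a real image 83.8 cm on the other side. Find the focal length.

f = 15.3 cm (converging)

Real image ⇒ d_i = +83.8 cm.
1/f = 1/d_o + 1/d_i = 1/(18.7) + 1/(83.8) = 0.06541, so f = 15.3 cm.
Since f is positive, the thin lens is converging.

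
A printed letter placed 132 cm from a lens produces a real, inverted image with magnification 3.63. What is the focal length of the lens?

m = −d_i/d_o ⇒ d_i = −m·d_o = −(-3.63)·(132) = 479.2 cm.
1/f = 1/d_o + 1/d_i = 1/(132) + 1/(479.2) = 0.009663, so f = 103 cm.
Since f is positive, the lens is converging.

f = 103 cm (converging)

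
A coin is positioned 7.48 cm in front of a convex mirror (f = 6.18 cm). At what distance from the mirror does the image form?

For a convex mirror, f = -6.18 cm.
Mirror equation: 1/v = 1/f − 1/u = 1/(-6.180) − 1/(7.48) = -0.1618 − 0.1337 = -0.2955, so v = -3.38 cm.
The image is virtual, upright and reduced, behind the mirror.

3.38 cm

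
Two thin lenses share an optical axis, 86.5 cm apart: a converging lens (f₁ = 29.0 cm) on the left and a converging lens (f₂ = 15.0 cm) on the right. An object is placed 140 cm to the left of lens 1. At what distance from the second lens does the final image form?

21.4 cm

Lens 1: 1/d_i1 = 1/f₁ − 1/d_o1 = 1/(29.0) − 1/(140) = 0.02734, so d_i1 = 36.58 cm.
The intermediate image is 36.58 cm to the right of lens 1, which is 86.5 − (36.58) = 49.92 cm to the left of lens 2, so d_o2 = +49.92 cm.
Lens 2: 1/d_i2 = 1/f₂ − 1/d_o2 = 1/(15.0) − 1/(49.92) = 0.04663, so d_i2 = 21.4 cm.
The final image is real, 21.4 cm to the right of lens 2 (overall magnification ≈ 0.11).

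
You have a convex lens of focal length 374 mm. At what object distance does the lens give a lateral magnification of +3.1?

253 mm

m = −d_i/d_o ⇒ d_i = −m·d_o.
1/f = 1/d_o + 1/d_i = 1/d_o − 1/(m·d_o) = (1 − 1/m)/d_o, so d_o = f(1 − 1/m) = (374.0)(1 − 1/(+3.1)) = 253 mm.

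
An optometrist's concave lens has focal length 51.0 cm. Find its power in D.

P = -1.96 D

For a concave lens, f = −51.0 cm.
f = -51.0 cm = -0.510 m.
P = 1/f = 1/(-0.510 m) = -1.96 D.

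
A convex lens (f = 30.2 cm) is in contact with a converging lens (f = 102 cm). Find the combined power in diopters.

P₁ = 1/f₁ = 1/(0.302 m) = +3.311 D; P₂ = 1/f₂ = 1/(1.02 m) = +0.9804 D.
For thin lenses in contact, P = P₁ + P₂ = (+3.311) + (+0.9804) = +4.29 D.

P = +4.29 D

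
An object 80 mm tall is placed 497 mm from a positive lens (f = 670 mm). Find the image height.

1/d_i = 1/f − 1/d_o = 1/(670.0) − 1/(497) = -0.0005195, so d_i = -1925 mm.
m = −d_i/d_o = +3.873.
|h_i| = |m|·h_o = 3.873 × 80 = 310 mm. The image is virtual, upright and enlarged, on the same side as the object.

310 mm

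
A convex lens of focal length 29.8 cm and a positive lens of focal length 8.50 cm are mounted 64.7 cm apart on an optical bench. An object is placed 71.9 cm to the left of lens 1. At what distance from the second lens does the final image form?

22.1 cm

Lens 1: 1/d_i1 = 1/f₁ − 1/d_o1 = 1/(29.8) − 1/(71.9) = 0.01965, so d_i1 = 50.89 cm.
The intermediate image is 50.89 cm to the right of lens 1, which is 64.7 − (50.89) = 13.81 cm to the left of lens 2, so d_o2 = +13.81 cm.
Lens 2: 1/d_i2 = 1/f₂ − 1/d_o2 = 1/(8.50) − 1/(13.81) = 0.04524, so d_i2 = 22.1 cm.
The final image is real, 22.1 cm to the right of lens 2 (overall magnification ≈ 1.1).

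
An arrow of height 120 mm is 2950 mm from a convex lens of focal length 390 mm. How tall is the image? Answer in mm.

18.3 mm

1/d_i = 1/f − 1/d_o = 1/(390.0) − 1/(2950) = 0.002225, so d_i = 449.4 mm.
m = −d_i/d_o = -0.1523.
|h_i| = |m|·h_o = 0.1523 × 120 = 18.3 mm. The image is real, inverted and reduced, on the far side of the lens.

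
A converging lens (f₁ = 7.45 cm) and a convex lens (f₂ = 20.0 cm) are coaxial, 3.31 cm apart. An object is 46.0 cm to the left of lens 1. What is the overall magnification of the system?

m = -0.151

Lens 1: 1/d_i1 = 1/(7.45) − 1/(46.0) = 0.1125, so d_i1 = 8.890 cm; m₁ = −d_i1/d_o1 = -0.1933.
d_o2 = 3.31 − (8.890) = -5.580 cm (virtual object).
Lens 2: 1/d_i2 = 1/(20.0) − 1/(-5.580) = 0.2292, so d_i2 = 4.363 cm; m₂ = −d_i2/d_o2 = +0.7819.
m = m₁·m₂ = (-0.1933)(+0.7819) = -0.151.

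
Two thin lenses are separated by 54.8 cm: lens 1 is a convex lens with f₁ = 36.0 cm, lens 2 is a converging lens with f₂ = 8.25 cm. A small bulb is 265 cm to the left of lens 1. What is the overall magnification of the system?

Lens 1: 1/d_i1 = 1/(36.0) − 1/(265) = 0.02400, so d_i1 = 41.66 cm; m₁ = −d_i1/d_o1 = -0.1572.
d_o2 = 54.8 − (41.66) = 13.14 cm.
Lens 2: 1/d_i2 = 1/(8.25) − 1/(13.14) = 0.04511, so d_i2 = 22.17 cm; m₂ = −d_i2/d_o2 = -1.687.
m = m₁·m₂ = (-0.1572)(-1.687) = +0.265.

m = +0.265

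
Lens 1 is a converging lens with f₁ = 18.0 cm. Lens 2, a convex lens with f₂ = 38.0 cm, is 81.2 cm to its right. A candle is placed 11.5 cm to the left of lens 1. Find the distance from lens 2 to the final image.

57.2 cm

Lens 1: 1/d_i1 = 1/f₁ − 1/d_o1 = 1/(18.0) − 1/(11.5) = -0.03140, so d_i1 = -31.85 cm.
The intermediate image is 31.85 cm to the left of lens 1 (virtual), which is 81.2 − (-31.85) = 113.1 cm to the left of lens 2, so d_o2 = +113.1 cm.
Lens 2: 1/d_i2 = 1/f₂ − 1/d_o2 = 1/(38.0) − 1/(113.1) = 0.01747, so d_i2 = 57.2 cm.
The final image is real, 57.2 cm to the right of lens 2 (overall magnification ≈ -1.4).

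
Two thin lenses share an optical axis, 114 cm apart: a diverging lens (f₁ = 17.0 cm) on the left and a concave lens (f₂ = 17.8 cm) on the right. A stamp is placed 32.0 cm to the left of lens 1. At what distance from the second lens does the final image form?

15.6 cm

Lens 1 is diverging, so f₁ = −17.0 cm.
Lens 1: 1/d_i1 = 1/f₁ − 1/d_o1 = 1/(-17.0) − 1/(32.0) = -0.09007, so d_i1 = -11.10 cm.
The intermediate image is 11.10 cm to the left of lens 1 (virtual), which is 114 − (-11.10) = 125.1 cm to the left of lens 2, so d_o2 = +125.1 cm.
Lens 2 is diverging, so f₂ = −17.8 cm.
Lens 2: 1/d_i2 = 1/f₂ − 1/d_o2 = 1/(-17.8) − 1/(125.1) = -0.06417, so d_i2 = -15.6 cm.
The final image is virtual, 15.6 cm to the left of lens 2 (overall magnification ≈ 0.043).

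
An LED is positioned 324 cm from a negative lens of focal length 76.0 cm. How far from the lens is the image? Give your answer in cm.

61.6 cm

For a negative lens, f = -76.0 cm.
Thin-lens equation: 1/s_i = 1/f − 1/s_o = 1/(-76.00) − 1/(324) = -0.01316 − 0.003086 = -0.01624, so s_i = -61.6 cm.
The image is virtual, upright and reduced, on the same side as the object.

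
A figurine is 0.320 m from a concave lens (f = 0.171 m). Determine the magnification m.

For a concave lens, f = -0.171 m.
1/d_i = 1/f − 1/d_o = 1/(-0.1710) − 1/(0.320) = -8.973, so d_i = -0.1114 m.
m = −d_i/d_o = −(-0.1114)/(0.320) = +0.348.
The image is virtual, upright and reduced, on the same side as the object.

m = +0.348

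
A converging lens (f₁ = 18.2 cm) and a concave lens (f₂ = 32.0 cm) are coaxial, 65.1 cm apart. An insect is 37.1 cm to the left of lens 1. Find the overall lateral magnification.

Lens 1: 1/d_i1 = 1/(18.2) − 1/(37.1) = 0.02799, so d_i1 = 35.73 cm; m₁ = −d_i1/d_o1 = -0.9631.
d_o2 = 65.1 − (35.73) = 29.37 cm.
f₂ = −32.0 cm (diverging).
Lens 2: 1/d_i2 = 1/(-32.0) − 1/(29.37) = -0.06530, so d_i2 = -15.31 cm; m₂ = −d_i2/d_o2 = +0.5214.
m = m₁·m₂ = (-0.9631)(+0.5214) = -0.502.

m = -0.502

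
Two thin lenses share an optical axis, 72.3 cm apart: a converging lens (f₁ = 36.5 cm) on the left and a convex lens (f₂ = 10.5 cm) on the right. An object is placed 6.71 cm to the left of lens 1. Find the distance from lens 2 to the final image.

12.1 cm

Lens 1: 1/d_i1 = 1/f₁ − 1/d_o1 = 1/(36.5) − 1/(6.71) = -0.1216, so d_i1 = -8.221 cm.
The intermediate image is 8.221 cm to the left of lens 1 (virtual), which is 72.3 − (-8.221) = 80.52 cm to the left of lens 2, so d_o2 = +80.52 cm.
Lens 2: 1/d_i2 = 1/f₂ − 1/d_o2 = 1/(10.5) − 1/(80.52) = 0.08282, so d_i2 = 12.1 cm.
The final image is real, 12.1 cm to the right of lens 2 (overall magnification ≈ -0.18).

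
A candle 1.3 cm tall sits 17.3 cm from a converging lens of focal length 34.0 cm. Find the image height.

2.65 cm

1/d_i = 1/f − 1/d_o = 1/(34.00) − 1/(17.3) = -0.02839, so d_i = -35.22 cm.
m = −d_i/d_o = +2.036.
|h_i| = |m|·h_o = 2.036 × 1.3 = 2.65 cm. The image is virtual, upright and enlarged, on the same side as the object.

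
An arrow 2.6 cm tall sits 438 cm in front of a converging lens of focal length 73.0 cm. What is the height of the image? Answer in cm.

0.520 cm

1/d_i = 1/f − 1/d_o = 1/(73.00) − 1/(438) = 0.01142, so d_i = 87.60 cm.
m = −d_i/d_o = -0.2000.
|h_i| = |m|·h_o = 0.2000 × 2.6 = 0.520 cm. The image is real, inverted and reduced, on the far side of the lens.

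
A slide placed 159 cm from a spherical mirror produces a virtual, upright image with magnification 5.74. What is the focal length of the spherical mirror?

m = −d_i/d_o ⇒ d_i = −m·d_o = −(+5.74)·(159) = -912.7 cm.
1/f = 1/d_o + 1/d_i = 1/(159) + 1/(-912.7) = 0.005194, so f = 193 cm.
Since f is positive, the spherical mirror is concave.

f = 193 cm (concave)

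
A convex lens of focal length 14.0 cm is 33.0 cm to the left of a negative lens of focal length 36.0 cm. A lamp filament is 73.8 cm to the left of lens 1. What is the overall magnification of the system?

Lens 1: 1/d_i1 = 1/(14.0) − 1/(73.8) = 0.05788, so d_i1 = 17.28 cm; m₁ = −d_i1/d_o1 = -0.2341.
d_o2 = 33.0 − (17.28) = 15.72 cm.
f₂ = −36.0 cm (diverging).
Lens 2: 1/d_i2 = 1/(-36.0) − 1/(15.72) = -0.09139, so d_i2 = -10.94 cm; m₂ = −d_i2/d_o2 = +0.6961.
m = m₁·m₂ = (-0.2341)(+0.6961) = -0.163.

m = -0.163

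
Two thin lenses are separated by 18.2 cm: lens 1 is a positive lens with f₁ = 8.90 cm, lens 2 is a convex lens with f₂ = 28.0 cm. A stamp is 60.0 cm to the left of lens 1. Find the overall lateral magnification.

Lens 1: 1/d_i1 = 1/(8.90) − 1/(60.0) = 0.09569, so d_i1 = 10.45 cm; m₁ = −d_i1/d_o1 = -0.1742.
d_o2 = 18.2 − (10.45) = 7.750 cm.
Lens 2: 1/d_i2 = 1/(28.0) − 1/(7.750) = -0.09332, so d_i2 = -10.72 cm; m₂ = −d_i2/d_o2 = +1.383.
m = m₁·m₂ = (-0.1742)(+1.383) = -0.241.

m = -0.241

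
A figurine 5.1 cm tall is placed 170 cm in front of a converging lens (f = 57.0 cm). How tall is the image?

2.57 cm

1/d_i = 1/f − 1/d_o = 1/(57.00) − 1/(170) = 0.01166, so d_i = 85.75 cm.
m = −d_i/d_o = -0.5044.
|h_i| = |m|·h_o = 0.5044 × 5.1 = 2.57 cm. The image is real, inverted and reduced, on the far side of the lens.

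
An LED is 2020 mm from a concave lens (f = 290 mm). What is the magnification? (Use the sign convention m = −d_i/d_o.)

m = +0.126

For a concave lens, f = -290 mm.
1/d_i = 1/f − 1/d_o = 1/(-290.0) − 1/(2020) = -0.003943, so d_i = -253.6 mm.
m = −d_i/d_o = −(-253.6)/(2020) = +0.126.
The image is virtual, upright and reduced, on the same side as the object.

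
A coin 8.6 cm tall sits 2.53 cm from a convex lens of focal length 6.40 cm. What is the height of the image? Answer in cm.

1/d_i = 1/f − 1/d_o = 1/(6.400) − 1/(2.53) = -0.2390, so d_i = -4.184 cm.
m = −d_i/d_o = +1.654.
|h_i| = |m|·h_o = 1.654 × 8.6 = 14.2 cm. The image is virtual, upright and enlarged, on the same side as the object.

14.2 cm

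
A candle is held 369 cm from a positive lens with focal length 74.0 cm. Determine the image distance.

Lens equation: 1/v = 1/f − 1/u = 1/(74.00) − 1/(369) = 0.01351 − 0.002710 = 0.01080, so v = 92.6 cm.
The image is real, inverted and reduced, on the far side of the lens.

92.6 cm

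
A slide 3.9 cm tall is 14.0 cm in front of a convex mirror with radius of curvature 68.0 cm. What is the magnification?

f = R/2 = 68.0/2 = 34.00 cm; for a convex mirror, f = -34.00 cm.
1/d_i = 1/f − 1/d_o = 1/(-34.00) − 1/(14.0) = -0.1008, so d_i = -9.917 cm.
m = −d_i/d_o = −(-9.917)/(14.0) = +0.708.
The image is virtual, upright and reduced, behind the mirror.

m = +0.708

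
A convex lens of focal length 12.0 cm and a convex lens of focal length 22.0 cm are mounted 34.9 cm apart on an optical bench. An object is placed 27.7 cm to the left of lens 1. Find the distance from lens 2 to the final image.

Lens 1: 1/d_i1 = 1/f₁ − 1/d_o1 = 1/(12.0) − 1/(27.7) = 0.04723, so d_i1 = 21.17 cm.
The intermediate image is 21.17 cm to the right of lens 1, which is 34.9 − (21.17) = 13.73 cm to the left of lens 2, so d_o2 = +13.73 cm.
Lens 2: 1/d_i2 = 1/f₂ − 1/d_o2 = 1/(22.0) − 1/(13.73) = -0.02738, so d_i2 = -36.5 cm.
The final image is virtual, 36.5 cm to the left of lens 2 (overall magnification ≈ -2.0).

36.5 cm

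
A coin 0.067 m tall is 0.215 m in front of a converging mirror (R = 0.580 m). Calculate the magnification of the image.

m = +3.87

f = R/2 = 0.580/2 = 0.2900 m.
1/d_i = 1/f − 1/d_o = 1/(0.2900) − 1/(0.215) = -1.203, so d_i = -0.8313 m.
m = −d_i/d_o = −(-0.8313)/(0.215) = +3.87.
The image is virtual, upright and enlarged, behind the mirror.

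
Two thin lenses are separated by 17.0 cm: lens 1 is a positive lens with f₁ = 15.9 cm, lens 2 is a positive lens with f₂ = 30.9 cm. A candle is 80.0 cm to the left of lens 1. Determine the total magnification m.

m = -0.227

Lens 1: 1/d_i1 = 1/(15.9) − 1/(80.0) = 0.05039, so d_i1 = 19.84 cm; m₁ = −d_i1/d_o1 = -0.2480.
d_o2 = 17.0 − (19.84) = -2.840 cm (virtual object).
Lens 2: 1/d_i2 = 1/(30.9) − 1/(-2.840) = 0.3845, so d_i2 = 2.601 cm; m₂ = −d_i2/d_o2 = +0.9158.
m = m₁·m₂ = (-0.2480)(+0.9158) = -0.227.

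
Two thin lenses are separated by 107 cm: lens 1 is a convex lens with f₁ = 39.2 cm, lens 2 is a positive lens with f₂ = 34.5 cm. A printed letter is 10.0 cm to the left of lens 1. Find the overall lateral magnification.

m = -0.539

Lens 1: 1/d_i1 = 1/(39.2) − 1/(10.0) = -0.07449, so d_i1 = -13.42 cm; m₁ = −d_i1/d_o1 = +1.342.
d_o2 = 107 − (-13.42) = 120.4 cm.
Lens 2: 1/d_i2 = 1/(34.5) − 1/(120.4) = 0.02068, so d_i2 = 48.36 cm; m₂ = −d_i2/d_o2 = -0.4016.
m = m₁·m₂ = (+1.342)(-0.4016) = -0.539.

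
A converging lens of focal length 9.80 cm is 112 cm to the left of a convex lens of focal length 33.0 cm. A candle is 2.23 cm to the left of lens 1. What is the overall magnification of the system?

m = -0.522

Lens 1: 1/d_i1 = 1/(9.80) − 1/(2.23) = -0.3464, so d_i1 = -2.887 cm; m₁ = −d_i1/d_o1 = +1.295.
d_o2 = 112 − (-2.887) = 114.9 cm.
Lens 2: 1/d_i2 = 1/(33.0) − 1/(114.9) = 0.02160, so d_i2 = 46.30 cm; m₂ = −d_i2/d_o2 = -0.4029.
m = m₁·m₂ = (+1.295)(-0.4029) = -0.522.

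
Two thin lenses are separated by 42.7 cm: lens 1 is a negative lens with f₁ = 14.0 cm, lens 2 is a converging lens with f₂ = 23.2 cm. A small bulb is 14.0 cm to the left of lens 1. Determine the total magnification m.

f₁ = −14.0 cm (diverging).
Lens 1: 1/d_i1 = 1/(-14.0) − 1/(14.0) = -0.1429, so d_i1 = -7.000 cm; m₁ = −d_i1/d_o1 = +0.5000.
d_o2 = 42.7 − (-7.000) = 49.70 cm.
Lens 2: 1/d_i2 = 1/(23.2) − 1/(49.70) = 0.02298, so d_i2 = 43.51 cm; m₂ = −d_i2/d_o2 = -0.8755.
m = m₁·m₂ = (+0.5000)(-0.8755) = -0.438.

m = -0.438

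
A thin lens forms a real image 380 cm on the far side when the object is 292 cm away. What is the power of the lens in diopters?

P = +0.606 D

d_i = +380 cm.
1/f = 1/d_o + 1/d_i = 1/(292) + 1/(380) = 0.006056 cm⁻¹.
f = 165.1 cm = 1.651 m, so P = 1/f = +0.606 D.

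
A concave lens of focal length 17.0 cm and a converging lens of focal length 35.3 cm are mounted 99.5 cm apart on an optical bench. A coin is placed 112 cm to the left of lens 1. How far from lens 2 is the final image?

Lens 1 is diverging, so f₁ = −17.0 cm.
Lens 1: 1/d_i1 = 1/f₁ − 1/d_o1 = 1/(-17.0) − 1/(112) = -0.06775, so d_i1 = -14.76 cm.
The intermediate image is 14.76 cm to the left of lens 1 (virtual), which is 99.5 − (-14.76) = 114.3 cm to the left of lens 2, so d_o2 = +114.3 cm.
Lens 2: 1/d_i2 = 1/f₂ − 1/d_o2 = 1/(35.3) − 1/(114.3) = 0.01958, so d_i2 = 51.1 cm.
The final image is real, 51.1 cm to the right of lens 2 (overall magnification ≈ -0.059).

51.1 cm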